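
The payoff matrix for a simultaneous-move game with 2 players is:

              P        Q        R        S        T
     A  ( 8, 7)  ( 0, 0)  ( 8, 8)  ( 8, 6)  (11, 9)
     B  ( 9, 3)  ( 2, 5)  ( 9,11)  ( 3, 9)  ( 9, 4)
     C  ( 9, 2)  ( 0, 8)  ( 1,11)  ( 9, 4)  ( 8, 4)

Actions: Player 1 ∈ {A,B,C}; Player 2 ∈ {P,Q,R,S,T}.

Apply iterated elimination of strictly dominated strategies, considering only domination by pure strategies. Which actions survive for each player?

P2 drop P (R beats it: A:8>7 B:11>3 C:11>2)
P2 drop Q (R beats it: A:8>0 B:11>5 C:11>8)
P2 drop S (R beats it: A:8>6 B:11>9 C:11>4)
P1 drop C (A beats it: R:8>1 T:11>8)
P1→{A,B} P2→{R,T}

IESDS → P1:{A,B} P2:{R,T}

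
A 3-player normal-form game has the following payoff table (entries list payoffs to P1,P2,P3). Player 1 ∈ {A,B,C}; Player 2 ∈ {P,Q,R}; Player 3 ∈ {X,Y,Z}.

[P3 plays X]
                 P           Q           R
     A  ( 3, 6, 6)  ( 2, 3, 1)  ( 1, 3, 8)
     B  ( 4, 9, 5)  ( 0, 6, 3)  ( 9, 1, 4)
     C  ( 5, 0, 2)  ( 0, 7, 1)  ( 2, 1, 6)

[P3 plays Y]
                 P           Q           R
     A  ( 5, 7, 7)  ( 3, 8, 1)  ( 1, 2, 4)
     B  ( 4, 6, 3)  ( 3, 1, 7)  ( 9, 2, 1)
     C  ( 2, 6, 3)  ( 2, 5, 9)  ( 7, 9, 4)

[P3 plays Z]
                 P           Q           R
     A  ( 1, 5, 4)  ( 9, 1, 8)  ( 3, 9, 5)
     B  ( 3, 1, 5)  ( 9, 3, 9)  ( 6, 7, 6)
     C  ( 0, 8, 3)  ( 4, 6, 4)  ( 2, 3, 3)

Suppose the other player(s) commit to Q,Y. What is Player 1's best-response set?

BR_1 = {A,B}

u_1(A vs Q,Y) = 3
u_1(B vs Q,Y) = 3
u_1(C vs Q,Y) = 2
max payoff 3 at {A,B}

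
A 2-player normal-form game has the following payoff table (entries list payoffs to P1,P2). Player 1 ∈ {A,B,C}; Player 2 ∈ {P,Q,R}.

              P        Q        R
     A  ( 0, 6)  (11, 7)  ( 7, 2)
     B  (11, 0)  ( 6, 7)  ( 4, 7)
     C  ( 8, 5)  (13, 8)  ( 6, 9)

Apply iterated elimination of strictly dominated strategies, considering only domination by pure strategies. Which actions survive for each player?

P2 drop P (Q beats it: A:7>6 B:7>0 C:8>5)
P1 drop B (A beats it: Q:11>6 R:7>4)
P1→{A,C} P2→{Q,R}

Survivors P1:{A,C} P2:{Q,R}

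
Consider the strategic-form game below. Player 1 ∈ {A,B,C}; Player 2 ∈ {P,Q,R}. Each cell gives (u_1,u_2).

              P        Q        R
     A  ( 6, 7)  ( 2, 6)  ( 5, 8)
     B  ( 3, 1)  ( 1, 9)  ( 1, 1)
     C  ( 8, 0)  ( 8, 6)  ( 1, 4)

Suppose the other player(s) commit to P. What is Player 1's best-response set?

u_1(A vs P) = 6
u_1(B vs P) = 3
u_1(C vs P) = 8
max payoff 8 at {C}

BR_1 = {C}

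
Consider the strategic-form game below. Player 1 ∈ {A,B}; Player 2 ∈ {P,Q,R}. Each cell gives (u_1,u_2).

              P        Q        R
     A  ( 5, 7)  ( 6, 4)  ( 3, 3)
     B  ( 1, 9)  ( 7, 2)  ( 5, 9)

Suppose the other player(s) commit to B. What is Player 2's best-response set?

argmax u_2 = {P,R}

u_2(P vs B) = 9
u_2(Q vs B) = 2
u_2(R vs B) = 9
max payoff 9 at {P,R}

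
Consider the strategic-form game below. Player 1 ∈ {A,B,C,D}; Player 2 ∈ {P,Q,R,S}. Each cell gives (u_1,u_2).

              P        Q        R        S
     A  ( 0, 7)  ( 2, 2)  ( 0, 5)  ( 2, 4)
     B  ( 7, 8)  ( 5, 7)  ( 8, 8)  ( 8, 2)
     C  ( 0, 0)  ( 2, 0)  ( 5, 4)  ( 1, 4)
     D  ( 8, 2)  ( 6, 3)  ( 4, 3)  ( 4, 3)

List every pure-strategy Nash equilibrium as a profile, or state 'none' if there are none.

(A,P): not NE [P1→D gives 8>0]
(A,Q): not NE [P1→D gives 6>2; P2→P gives 7>2]
(A,R): not NE [P1→B gives 8>0; P2→P gives 7>5]
(A,S): not NE [P1→B gives 8>2; P2→P gives 7>4]
(B,P): not NE [P1→D gives 8>7]
(B,Q): not NE [P1→D gives 6>5; P2→R gives 8>7]
(B,R): NE
(B,S): not NE [P2→R gives 8>2]
(C,P): not NE [P1→D gives 8>0; P2→S gives 4>0]
(C,Q): not NE [P1→D gives 6>2; P2→S gives 4>0]
(C,R): not NE [P1→B gives 8>5]
(C,S): not NE [P1→B gives 8>1]
(D,P): not NE [P2→S gives 3>2]
(D,Q): NE
(D,R): not NE [P1→B gives 8>4]
(D,S): not NE [P1→B gives 8>4]

PSNE = {(B,R), (D,Q)}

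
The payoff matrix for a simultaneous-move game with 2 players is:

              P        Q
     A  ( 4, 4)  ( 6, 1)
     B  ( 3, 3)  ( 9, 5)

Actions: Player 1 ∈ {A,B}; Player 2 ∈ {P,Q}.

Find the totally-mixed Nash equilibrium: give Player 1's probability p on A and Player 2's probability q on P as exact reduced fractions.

(p,q) = (2/5, 3/4)

P1 indiff ⇒ q·4+(1-q)·6 = q·3+(1-q)·9 ⇒ q(1) = (1-q)(3) ⇒ q = 3/4
P2 indiff ⇒ p·4+(1-p)·3 = p·1+(1-p)·5 ⇒ p(3) = (1-p)(2) ⇒ p = 2/5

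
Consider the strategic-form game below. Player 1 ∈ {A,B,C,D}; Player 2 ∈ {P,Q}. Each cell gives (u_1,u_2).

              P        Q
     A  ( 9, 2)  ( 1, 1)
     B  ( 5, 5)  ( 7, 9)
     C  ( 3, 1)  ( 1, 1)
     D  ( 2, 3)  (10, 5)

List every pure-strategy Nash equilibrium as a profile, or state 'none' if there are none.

Nash profiles: (A,P), (D,Q)

(A,P): NE
(A,Q): not NE [P1→D gives 10>1; P2→P gives 2>1]
(B,P): not NE [P1→A gives 9>5; P2→Q gives 9>5]
(B,Q): not NE [P1→D gives 10>7]
(C,P): not NE [P1→A gives 9>3]
(C,Q): not NE [P1→D gives 10>1]
(D,P): not NE [P1→A gives 9>2; P2→Q gives 5>3]
(D,Q): NE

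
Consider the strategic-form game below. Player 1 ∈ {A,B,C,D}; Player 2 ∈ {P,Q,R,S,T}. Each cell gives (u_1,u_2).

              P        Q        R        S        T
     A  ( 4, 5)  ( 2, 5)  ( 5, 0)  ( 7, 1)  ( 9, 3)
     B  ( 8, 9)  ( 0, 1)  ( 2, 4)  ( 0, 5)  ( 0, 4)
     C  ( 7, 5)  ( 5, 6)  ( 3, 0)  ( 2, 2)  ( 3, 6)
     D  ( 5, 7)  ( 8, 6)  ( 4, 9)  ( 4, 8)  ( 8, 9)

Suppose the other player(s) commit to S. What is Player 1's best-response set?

u_1(A vs S) = 7
u_1(B vs S) = 0
u_1(C vs S) = 2
u_1(D vs S) = 4
max payoff 7 at {A}

argmax u_1 = {A}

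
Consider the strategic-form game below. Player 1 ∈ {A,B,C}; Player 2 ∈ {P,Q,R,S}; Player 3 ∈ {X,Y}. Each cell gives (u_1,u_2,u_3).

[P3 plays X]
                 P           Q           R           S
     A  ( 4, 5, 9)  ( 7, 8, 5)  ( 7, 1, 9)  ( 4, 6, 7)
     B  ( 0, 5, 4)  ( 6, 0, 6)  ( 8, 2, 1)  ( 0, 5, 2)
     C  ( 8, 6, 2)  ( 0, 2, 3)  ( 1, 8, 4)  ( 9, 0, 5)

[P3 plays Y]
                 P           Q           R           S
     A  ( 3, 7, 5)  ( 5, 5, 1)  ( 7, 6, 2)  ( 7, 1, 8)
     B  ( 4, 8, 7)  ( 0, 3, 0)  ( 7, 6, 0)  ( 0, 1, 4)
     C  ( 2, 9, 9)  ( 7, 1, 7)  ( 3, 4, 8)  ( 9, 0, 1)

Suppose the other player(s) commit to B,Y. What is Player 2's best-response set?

P2 best: {P}

u_2(P vs B,Y) = 8
u_2(Q vs B,Y) = 3
u_2(R vs B,Y) = 6
u_2(S vs B,Y) = 1
max payoff 8 at {P}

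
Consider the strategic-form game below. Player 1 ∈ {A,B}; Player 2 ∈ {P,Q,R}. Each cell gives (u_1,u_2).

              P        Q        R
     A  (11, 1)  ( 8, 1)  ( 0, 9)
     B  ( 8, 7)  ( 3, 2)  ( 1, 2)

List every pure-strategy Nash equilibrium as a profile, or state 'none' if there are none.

PSNE: ∅

(A,P): not NE [P2→R gives 9>1]
(A,Q): not NE [P2→R gives 9>1]
(A,R): not NE [P1→B gives 1>0]
(B,P): not NE [P1→A gives 11>8]
(B,Q): not NE [P1→A gives 8>3; P2→P gives 7>2]
(B,R): not NE [P2→P gives 7>2]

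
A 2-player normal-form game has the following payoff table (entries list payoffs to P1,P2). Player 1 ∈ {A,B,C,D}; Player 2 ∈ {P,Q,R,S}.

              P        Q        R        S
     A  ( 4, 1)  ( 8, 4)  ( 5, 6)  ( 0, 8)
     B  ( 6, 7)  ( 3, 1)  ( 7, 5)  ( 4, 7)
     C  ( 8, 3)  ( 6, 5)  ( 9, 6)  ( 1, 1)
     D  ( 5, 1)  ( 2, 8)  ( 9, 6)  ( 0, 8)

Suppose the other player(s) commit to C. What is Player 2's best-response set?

BR_2 = {R}

u_2(P vs C) = 3
u_2(Q vs C) = 5
u_2(R vs C) = 6
u_2(S vs C) = 1
max payoff 6 at {R}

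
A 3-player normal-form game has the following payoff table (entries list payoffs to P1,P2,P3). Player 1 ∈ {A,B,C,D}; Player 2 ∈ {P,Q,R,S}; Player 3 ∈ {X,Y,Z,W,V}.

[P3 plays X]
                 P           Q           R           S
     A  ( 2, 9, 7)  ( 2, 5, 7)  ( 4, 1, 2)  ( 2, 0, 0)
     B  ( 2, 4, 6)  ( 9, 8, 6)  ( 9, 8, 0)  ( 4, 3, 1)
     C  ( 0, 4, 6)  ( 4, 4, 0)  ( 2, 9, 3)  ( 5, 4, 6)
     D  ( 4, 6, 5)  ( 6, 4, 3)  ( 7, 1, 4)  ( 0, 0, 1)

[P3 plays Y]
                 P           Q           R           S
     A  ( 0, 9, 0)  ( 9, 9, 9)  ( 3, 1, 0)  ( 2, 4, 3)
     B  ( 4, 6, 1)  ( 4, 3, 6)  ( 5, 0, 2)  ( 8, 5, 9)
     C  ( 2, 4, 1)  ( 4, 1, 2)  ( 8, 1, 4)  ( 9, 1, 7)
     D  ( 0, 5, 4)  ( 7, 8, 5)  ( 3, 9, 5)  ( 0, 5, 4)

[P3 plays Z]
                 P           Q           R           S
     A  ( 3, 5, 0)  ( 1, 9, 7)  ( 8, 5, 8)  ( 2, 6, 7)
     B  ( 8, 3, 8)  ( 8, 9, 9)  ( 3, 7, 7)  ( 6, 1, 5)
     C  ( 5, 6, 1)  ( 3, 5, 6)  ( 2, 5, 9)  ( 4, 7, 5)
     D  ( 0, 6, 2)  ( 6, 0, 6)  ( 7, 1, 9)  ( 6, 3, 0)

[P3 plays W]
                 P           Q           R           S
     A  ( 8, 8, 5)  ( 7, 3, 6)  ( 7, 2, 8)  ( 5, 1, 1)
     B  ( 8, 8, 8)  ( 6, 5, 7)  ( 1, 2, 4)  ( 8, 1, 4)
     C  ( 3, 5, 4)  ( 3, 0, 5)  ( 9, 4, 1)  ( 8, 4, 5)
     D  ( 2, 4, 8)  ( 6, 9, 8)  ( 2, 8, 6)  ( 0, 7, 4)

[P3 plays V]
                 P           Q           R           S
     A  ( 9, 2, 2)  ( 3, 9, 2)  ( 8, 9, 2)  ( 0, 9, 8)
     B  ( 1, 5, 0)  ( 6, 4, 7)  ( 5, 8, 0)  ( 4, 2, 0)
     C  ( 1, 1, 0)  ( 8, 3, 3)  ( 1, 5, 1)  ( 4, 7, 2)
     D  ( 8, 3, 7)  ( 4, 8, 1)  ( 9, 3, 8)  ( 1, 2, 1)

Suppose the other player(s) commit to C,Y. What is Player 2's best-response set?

P2 best: {P}

u_2(P vs C,Y) = 4
u_2(Q vs C,Y) = 1
u_2(R vs C,Y) = 1
u_2(S vs C,Y) = 1
max payoff 4 at {P}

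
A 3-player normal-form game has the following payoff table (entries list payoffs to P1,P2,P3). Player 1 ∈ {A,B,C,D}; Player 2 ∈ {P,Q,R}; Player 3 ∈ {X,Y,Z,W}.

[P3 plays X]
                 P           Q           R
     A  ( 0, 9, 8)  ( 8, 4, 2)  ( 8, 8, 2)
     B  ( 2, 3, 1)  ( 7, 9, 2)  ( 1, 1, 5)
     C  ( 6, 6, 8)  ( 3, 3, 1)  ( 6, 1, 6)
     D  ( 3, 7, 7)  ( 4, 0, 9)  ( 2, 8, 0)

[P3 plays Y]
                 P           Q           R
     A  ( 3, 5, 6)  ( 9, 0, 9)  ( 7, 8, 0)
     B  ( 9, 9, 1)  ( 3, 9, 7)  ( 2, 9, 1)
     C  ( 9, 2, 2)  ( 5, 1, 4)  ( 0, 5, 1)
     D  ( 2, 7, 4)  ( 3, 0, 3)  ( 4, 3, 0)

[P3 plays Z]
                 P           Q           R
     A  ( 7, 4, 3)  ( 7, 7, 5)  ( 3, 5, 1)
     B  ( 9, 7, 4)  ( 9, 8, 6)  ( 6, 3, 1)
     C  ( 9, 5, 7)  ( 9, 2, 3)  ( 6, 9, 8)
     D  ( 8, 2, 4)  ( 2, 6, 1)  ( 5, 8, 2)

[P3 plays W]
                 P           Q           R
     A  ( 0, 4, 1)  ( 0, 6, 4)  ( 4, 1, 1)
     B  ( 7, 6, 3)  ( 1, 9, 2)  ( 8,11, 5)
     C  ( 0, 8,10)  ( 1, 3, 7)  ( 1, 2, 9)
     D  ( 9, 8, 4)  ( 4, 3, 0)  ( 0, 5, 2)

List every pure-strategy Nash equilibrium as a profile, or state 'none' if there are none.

(A,P,X): not NE [P1→C gives 6>0]
(A,P,Y): not NE [P1→C gives 9>3; P2→R gives 8>5; P3→X gives 8>6]
(A,P,Z): not NE [P1→C gives 9>7; P2→Q gives 7>4; P3→X gives 8>3]
(A,P,W): not NE [P1→D gives 9>0; P2→Q gives 6>4; P3→X gives 8>1]
(A,Q,X): not NE [P2→P gives 9>4; P3→Y gives 9>2]
(A,Q,Y): not NE [P2→R gives 8>0]
(A,Q,Z): not NE [P1→C gives 9>7; P3→Y gives 9>5]
(A,Q,W): not NE [P1→D gives 4>0; P3→Y gives 9>4]
(A,R,X): not NE [P2→P gives 9>8]
(A,R,Y): not NE [P3→X gives 2>0]
(A,R,Z): not NE [P1→C gives 6>3; P2→Q gives 7>5; P3→X gives 2>1]
(A,R,W): not NE [P1→B gives 8>4; P2→Q gives 6>1; P3→X gives 2>1]
(B,P,X): not NE [P1→C gives 6>2; P2→Q gives 9>3; P3→Z gives 4>1]
(B,P,Y): not NE [P3→Z gives 4>1]
(B,P,Z): not NE [P2→Q gives 8>7]
(B,P,W): not NE [P1→D gives 9>7; P2→R gives 11>6; P3→Z gives 4>3]
(B,Q,X): not NE [P1→A gives 8>7; P3→Y gives 7>2]
(B,Q,Y): not NE [P1→A gives 9>3]
(B,Q,Z): not NE [P3→Y gives 7>6]
(B,Q,W): not NE [P1→D gives 4>1; P2→R gives 11>9; P3→Y gives 7>2]
(B,R,X): not NE [P1→A gives 8>1; P2→Q gives 9>1]
(B,R,Y): not NE [P1→A gives 7>2; P3→W gives 5>1]
(B,R,Z): not NE [P2→Q gives 8>3; P3→W gives 5>1]
(B,R,W): NE
(C,P,X): not NE [P3→W gives 10>8]
(C,P,Y): not NE [P2→R gives 5>2; P3→W gives 10>2]
(C,P,Z): not NE [P2→R gives 9>5; P3→W gives 10>7]
(C,P,W): not NE [P1→D gives 9>0]
(C,Q,X): not NE [P1→A gives 8>3; P2→P gives 6>3; P3→W gives 7>1]
(C,Q,Y): not NE [P1→A gives 9>5; P2→R gives 5>1; P3→W gives 7>4]
(C,Q,Z): not NE [P2→R gives 9>2; P3→W gives 7>3]
(C,Q,W): not NE [P1→D gives 4>1; P2→P gives 8>3]
(C,R,X): not NE [P1→A gives 8>6; P2→P gives 6>1; P3→W gives 9>6]
(C,R,Y): not NE [P1→A gives 7>0; P3→W gives 9>1]
(C,R,Z): not NE [P3→W gives 9>8]
(C,R,W): not NE [P1→B gives 8>1; P2→P gives 8>2]
(D,P,X): not NE [P1→C gives 6>3; P2→R gives 8>7]
(D,P,Y): not NE [P1→C gives 9>2; P3→X gives 7>4]
(D,P,Z): not NE [P1→C gives 9>8; P2→R gives 8>2; P3→X gives 7>4]
(D,P,W): not NE [P3→X gives 7>4]
(D,Q,X): not NE [P1→A gives 8>4; P2→R gives 8>0]
(D,Q,Y): not NE [P1→A gives 9>3; P2→P gives 7>0; P3→X gives 9>3]
(D,Q,Z): not NE [P1→C gives 9>2; P2→R gives 8>6; P3→X gives 9>1]
(D,Q,W): not NE [P2→P gives 8>3; P3→X gives 9>0]
(D,R,X): not NE [P1→A gives 8>2; P3→W gives 2>0]
(D,R,Y): not NE [P1→A gives 7>4; P2→P gives 7>3; P3→W gives 2>0]
(D,R,Z): not NE [P1→C gives 6>5]
(D,R,W): not NE [P1→B gives 8>0; P2→P gives 8>5]

PSNE = {(B,R,W)}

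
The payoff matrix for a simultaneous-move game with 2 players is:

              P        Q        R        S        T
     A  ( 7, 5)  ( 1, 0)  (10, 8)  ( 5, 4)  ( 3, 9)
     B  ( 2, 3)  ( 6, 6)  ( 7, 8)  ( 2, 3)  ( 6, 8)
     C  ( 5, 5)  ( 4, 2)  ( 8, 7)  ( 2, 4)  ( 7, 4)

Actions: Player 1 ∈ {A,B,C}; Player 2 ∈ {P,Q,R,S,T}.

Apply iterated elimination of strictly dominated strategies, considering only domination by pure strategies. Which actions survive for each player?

P2 drop P (R beats it: A:8>5 B:8>3 C:7>5)
P2 drop Q (R beats it: A:8>0 B:8>6 C:7>2)
P2 drop S (R beats it: A:8>4 B:8>3 C:7>4)
P1 drop B (C beats it: R:8>7 T:7>6)
P1→{A,C} P2→{R,T}

Remaining: P1:{A,C} P2:{R,T}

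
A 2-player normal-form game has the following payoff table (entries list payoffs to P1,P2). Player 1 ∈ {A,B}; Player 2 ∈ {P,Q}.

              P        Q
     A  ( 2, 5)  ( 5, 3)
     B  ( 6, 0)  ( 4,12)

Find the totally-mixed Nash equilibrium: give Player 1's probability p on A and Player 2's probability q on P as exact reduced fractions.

P1 indiff ⇒ q·2+(1-q)·5 = q·6+(1-q)·4 ⇒ q(-4) = (1-q)(-1) ⇒ q = 1/5
P2 indiff ⇒ p·5+(1-p)·0 = p·3+(1-p)·12 ⇒ p(2) = (1-p)(12) ⇒ p = 6/7

p=6/7, q=1/5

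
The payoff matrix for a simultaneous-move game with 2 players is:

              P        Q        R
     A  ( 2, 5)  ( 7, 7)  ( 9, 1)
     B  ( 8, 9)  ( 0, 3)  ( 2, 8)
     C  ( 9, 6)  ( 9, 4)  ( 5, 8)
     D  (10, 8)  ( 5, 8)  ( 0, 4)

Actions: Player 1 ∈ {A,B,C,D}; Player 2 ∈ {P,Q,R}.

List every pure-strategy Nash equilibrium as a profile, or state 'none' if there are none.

(A,P): not NE [P1→D gives 10>2; P2→Q gives 7>5]
(A,Q): not NE [P1→C gives 9>7]
(A,R): not NE [P2→Q gives 7>1]
(B,P): not NE [P1→D gives 10>8]
(B,Q): not NE [P1→C gives 9>0; P2→P gives 9>3]
(B,R): not NE [P1→A gives 9>2; P2→P gives 9>8]
(C,P): not NE [P1→D gives 10>9; P2→R gives 8>6]
(C,Q): not NE [P2→R gives 8>4]
(C,R): not NE [P1→A gives 9>5]
(D,P): NE
(D,Q): not NE [P1→C gives 9>5]
(D,R): not NE [P1→A gives 9>0; P2→Q gives 8>4]

Nash profiles: (D,P)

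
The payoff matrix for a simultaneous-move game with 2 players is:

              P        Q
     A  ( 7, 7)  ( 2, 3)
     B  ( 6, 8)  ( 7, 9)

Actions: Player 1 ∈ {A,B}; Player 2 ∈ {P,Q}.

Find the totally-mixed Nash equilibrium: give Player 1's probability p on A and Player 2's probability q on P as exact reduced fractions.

p=1/5, q=5/6

P1 indiff ⇒ q·7+(1-q)·2 = q·6+(1-q)·7 ⇒ q(1) = (1-q)(5) ⇒ q = 5/6
P2 indiff ⇒ p·7+(1-p)·8 = p·3+(1-p)·9 ⇒ p(4) = (1-p)(1) ⇒ p = 1/5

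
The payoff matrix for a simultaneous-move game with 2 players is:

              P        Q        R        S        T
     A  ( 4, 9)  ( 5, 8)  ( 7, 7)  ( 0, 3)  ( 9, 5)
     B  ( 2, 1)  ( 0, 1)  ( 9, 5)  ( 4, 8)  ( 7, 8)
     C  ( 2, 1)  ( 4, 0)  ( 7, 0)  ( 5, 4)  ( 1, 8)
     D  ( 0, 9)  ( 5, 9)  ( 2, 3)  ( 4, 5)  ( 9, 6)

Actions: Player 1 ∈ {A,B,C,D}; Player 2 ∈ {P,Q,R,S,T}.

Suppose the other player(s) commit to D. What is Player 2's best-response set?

BR_2 = {P,Q}

u_2(P vs D) = 9
u_2(Q vs D) = 9
u_2(R vs D) = 3
u_2(S vs D) = 5
u_2(T vs D) = 6
max payoff 9 at {P,Q}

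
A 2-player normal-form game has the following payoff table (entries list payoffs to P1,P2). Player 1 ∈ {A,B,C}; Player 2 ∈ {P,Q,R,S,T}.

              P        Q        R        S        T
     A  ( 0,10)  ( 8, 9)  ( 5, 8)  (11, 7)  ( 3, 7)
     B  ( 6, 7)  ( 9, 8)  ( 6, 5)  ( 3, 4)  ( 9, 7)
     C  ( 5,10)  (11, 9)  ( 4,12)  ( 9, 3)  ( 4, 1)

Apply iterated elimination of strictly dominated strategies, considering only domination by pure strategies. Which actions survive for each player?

Survivors P1:{B,C} P2:{P,Q,R}

P2 drop S (P beats it: A:10>7 B:7>4 C:10>3)
P1 drop A (B beats it: P:6>0 Q:9>8 R:6>5 T:9>3)
P2 drop T (Q beats it: B:8>7 C:9>1)
P1→{B,C} P2→{P,Q,R}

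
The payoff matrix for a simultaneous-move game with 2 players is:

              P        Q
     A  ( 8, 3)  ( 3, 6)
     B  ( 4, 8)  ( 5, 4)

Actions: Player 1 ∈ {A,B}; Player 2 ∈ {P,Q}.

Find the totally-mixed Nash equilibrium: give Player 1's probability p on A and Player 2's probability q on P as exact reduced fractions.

P1 mixes 4/7 on A; P2 mixes 1/3 on P

P1 indiff ⇒ q·8+(1-q)·3 = q·4+(1-q)·5 ⇒ q(4) = (1-q)(2) ⇒ q = 1/3
P2 indiff ⇒ p·3+(1-p)·8 = p·6+(1-p)·4 ⇒ p(-3) = (1-p)(-4) ⇒ p = 4/7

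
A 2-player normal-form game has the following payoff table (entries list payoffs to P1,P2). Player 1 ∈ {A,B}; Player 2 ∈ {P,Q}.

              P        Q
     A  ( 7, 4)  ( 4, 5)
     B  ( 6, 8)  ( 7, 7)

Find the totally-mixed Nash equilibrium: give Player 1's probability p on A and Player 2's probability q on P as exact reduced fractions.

(p,q) = (1/2, 3/4)

P1 indiff ⇒ q·7+(1-q)·4 = q·6+(1-q)·7 ⇒ q(1) = (1-q)(3) ⇒ q = 3/4
P2 indiff ⇒ p·4+(1-p)·8 = p·5+(1-p)·7 ⇒ p(-1) = (1-p)(-1) ⇒ p = 1/2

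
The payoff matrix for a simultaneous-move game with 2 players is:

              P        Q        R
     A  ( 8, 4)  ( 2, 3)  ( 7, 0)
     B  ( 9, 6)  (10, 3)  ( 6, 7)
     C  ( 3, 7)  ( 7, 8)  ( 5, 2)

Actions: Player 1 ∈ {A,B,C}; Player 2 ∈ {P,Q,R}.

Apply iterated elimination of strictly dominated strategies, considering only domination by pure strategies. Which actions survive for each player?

P1 drop C (B beats it: P:9>3 Q:10>7 R:6>5)
P2 drop Q (P beats it: A:4>3 B:6>3)
P1→{A,B} P2→{P,R}

Survivors P1:{A,B} P2:{P,R}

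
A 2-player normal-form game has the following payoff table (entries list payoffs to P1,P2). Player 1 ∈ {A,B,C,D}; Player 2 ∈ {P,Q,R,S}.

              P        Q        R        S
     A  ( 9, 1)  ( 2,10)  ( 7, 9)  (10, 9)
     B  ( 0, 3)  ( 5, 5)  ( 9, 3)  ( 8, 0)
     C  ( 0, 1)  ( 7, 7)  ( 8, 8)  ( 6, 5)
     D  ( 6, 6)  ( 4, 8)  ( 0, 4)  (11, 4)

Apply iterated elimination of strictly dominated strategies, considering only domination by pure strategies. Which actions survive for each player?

P2 drop P (Q beats it: A:10>1 B:5>3 C:7>1 D:8>6)
P2 drop S (Q beats it: A:10>9 B:5>0 C:7>5 D:8>4)
P1 drop A (B beats it: Q:5>2 R:9>7)
P1 drop D (B beats it: Q:5>4 R:9>0)
P1→{B,C} P2→{Q,R}

IESDS → P1:{B,C} P2:{Q,R}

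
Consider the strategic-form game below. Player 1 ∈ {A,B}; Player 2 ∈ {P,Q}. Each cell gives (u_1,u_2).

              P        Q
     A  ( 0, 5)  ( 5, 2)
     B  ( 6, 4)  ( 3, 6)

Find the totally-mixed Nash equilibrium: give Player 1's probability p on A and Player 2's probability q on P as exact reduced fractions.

P1 indiff ⇒ q·0+(1-q)·5 = q·6+(1-q)·3 ⇒ q(-6) = (1-q)(-2) ⇒ q = 1/4
P2 indiff ⇒ p·5+(1-p)·4 = p·2+(1-p)·6 ⇒ p(3) = (1-p)(2) ⇒ p = 2/5

(p,q) = (2/5, 1/4)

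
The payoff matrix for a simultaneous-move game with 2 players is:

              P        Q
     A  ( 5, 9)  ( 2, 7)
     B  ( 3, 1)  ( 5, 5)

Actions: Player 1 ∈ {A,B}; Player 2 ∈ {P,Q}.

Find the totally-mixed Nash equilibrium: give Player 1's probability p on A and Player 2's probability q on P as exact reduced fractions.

P1 indiff ⇒ q·5+(1-q)·2 = q·3+(1-q)·5 ⇒ q(2) = (1-q)(3) ⇒ q = 3/5
P2 indiff ⇒ p·9+(1-p)·1 = p·7+(1-p)·5 ⇒ p(2) = (1-p)(4) ⇒ p = 2/3

p=2/3, q=3/5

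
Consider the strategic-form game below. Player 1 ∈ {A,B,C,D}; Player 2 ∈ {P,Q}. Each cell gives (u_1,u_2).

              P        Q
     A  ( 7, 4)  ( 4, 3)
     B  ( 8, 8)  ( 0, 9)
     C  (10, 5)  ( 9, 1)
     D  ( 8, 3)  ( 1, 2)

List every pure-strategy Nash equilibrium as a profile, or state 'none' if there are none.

(A,P): not NE [P1→C gives 10>7]
(A,Q): not NE [P1→C gives 9>4; P2→P gives 4>3]
(B,P): not NE [P1→C gives 10>8; P2→Q gives 9>8]
(B,Q): not NE [P1→C gives 9>0]
(C,P): NE
(C,Q): not NE [P2→P gives 5>1]
(D,P): not NE [P1→C gives 10>8]
(D,Q): not NE [P1→C gives 9>1; P2→P gives 3>2]

PSNE = {(C,P)}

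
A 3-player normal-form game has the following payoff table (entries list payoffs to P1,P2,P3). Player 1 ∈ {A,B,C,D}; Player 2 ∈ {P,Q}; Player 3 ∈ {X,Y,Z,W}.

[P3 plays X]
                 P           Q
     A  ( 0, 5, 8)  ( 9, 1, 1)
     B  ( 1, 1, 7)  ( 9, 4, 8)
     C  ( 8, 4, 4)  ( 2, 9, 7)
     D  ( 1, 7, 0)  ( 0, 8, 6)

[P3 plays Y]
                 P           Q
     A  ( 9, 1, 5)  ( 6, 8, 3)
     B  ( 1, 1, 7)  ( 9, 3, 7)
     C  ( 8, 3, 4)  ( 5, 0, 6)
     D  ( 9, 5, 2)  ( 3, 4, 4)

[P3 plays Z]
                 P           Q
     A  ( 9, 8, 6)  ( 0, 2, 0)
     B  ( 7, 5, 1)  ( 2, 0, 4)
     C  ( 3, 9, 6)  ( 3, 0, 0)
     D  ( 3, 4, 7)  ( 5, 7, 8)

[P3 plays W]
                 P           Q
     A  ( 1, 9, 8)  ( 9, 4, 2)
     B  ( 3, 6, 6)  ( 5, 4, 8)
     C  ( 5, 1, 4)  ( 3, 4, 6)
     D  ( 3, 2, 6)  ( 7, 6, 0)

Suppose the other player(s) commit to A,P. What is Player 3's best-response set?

argmax u_3 = {X,W}

u_3(X vs A,P) = 8
u_3(Y vs A,P) = 5
u_3(Z vs A,P) = 6
u_3(W vs A,P) = 8
max payoff 8 at {X,W}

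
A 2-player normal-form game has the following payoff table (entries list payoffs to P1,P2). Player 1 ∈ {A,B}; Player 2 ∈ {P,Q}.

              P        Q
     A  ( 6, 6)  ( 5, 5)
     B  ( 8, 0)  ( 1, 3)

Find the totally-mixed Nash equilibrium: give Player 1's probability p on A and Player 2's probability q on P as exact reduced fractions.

P1 indiff ⇒ q·6+(1-q)·5 = q·8+(1-q)·1 ⇒ q(-2) = (1-q)(-4) ⇒ q = 2/3
P2 indiff ⇒ p·6+(1-p)·0 = p·5+(1-p)·3 ⇒ p(1) = (1-p)(3) ⇒ p = 3/4

P1 mixes 3/4 on A; P2 mixes 2/3 on P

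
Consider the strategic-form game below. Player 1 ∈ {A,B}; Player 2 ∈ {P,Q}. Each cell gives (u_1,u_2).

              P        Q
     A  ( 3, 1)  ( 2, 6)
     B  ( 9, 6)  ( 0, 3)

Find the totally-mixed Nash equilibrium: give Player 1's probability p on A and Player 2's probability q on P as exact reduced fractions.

P1 indiff ⇒ q·3+(1-q)·2 = q·9+(1-q)·0 ⇒ q(-6) = (1-q)(-2) ⇒ q = 1/4
P2 indiff ⇒ p·1+(1-p)·6 = p·6+(1-p)·3 ⇒ p(-5) = (1-p)(-3) ⇒ p = 3/8

P1 mixes 3/8 on A; P2 mixes 1/4 on P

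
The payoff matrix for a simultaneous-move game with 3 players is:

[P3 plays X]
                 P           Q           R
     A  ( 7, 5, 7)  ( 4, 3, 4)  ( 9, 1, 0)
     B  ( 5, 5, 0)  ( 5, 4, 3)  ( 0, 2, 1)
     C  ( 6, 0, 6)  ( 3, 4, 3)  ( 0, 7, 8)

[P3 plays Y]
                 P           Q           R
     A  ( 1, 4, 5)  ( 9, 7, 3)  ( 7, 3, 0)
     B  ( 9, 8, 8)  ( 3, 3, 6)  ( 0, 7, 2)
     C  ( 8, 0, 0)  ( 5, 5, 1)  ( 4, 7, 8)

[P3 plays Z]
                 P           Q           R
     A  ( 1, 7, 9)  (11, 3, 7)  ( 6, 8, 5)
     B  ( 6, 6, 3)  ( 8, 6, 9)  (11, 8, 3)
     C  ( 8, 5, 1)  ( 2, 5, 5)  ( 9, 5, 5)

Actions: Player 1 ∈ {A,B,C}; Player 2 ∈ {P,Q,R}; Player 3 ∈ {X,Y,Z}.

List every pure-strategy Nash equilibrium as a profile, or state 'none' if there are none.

(A,P,X): not NE [P3→Z gives 9>7]
(A,P,Y): not NE [P1→B gives 9>1; P2→Q gives 7>4; P3→Z gives 9>5]
(A,P,Z): not NE [P1→C gives 8>1; P2→R gives 8>7]
(A,Q,X): not NE [P1→B gives 5>4; P2→P gives 5>3; P3→Z gives 7>4]
(A,Q,Y): not NE [P3→Z gives 7>3]
(A,Q,Z): not NE [P2→R gives 8>3]
(A,R,X): not NE [P2→P gives 5>1; P3→Z gives 5>0]
(A,R,Y): not NE [P2→Q gives 7>3; P3→Z gives 5>0]
(A,R,Z): not NE [P1→B gives 11>6]
(B,P,X): not NE [P1→A gives 7>5; P3→Y gives 8>0]
(B,P,Y): NE
(B,P,Z): not NE [P1→C gives 8>6; P2→R gives 8>6; P3→Y gives 8>3]
(B,Q,X): not NE [P2→P gives 5>4; P3→Z gives 9>3]
(B,Q,Y): not NE [P1→A gives 9>3; P2→P gives 8>3; P3→Z gives 9>6]
(B,Q,Z): not NE [P1→A gives 11>8; P2→R gives 8>6]
(B,R,X): not NE [P1→A gives 9>0; P2→P gives 5>2; P3→Z gives 3>1]
(B,R,Y): not NE [P1→A gives 7>0; P2→P gives 8>7; P3→Z gives 3>2]
(B,R,Z): NE
(C,P,X): not NE [P1→A gives 7>6; P2→R gives 7>0]
(C,P,Y): not NE [P1→B gives 9>8; P2→R gives 7>0; P3→X gives 6>0]
(C,P,Z): not NE [P3→X gives 6>1]
(C,Q,X): not NE [P1→B gives 5>3; P2→R gives 7>4; P3→Z gives 5>3]
(C,Q,Y): not NE [P1→A gives 9>5; P2→R gives 7>5; P3→Z gives 5>1]
(C,Q,Z): not NE [P1→A gives 11>2]
(C,R,X): not NE [P1→A gives 9>0]
(C,R,Y): not NE [P1→A gives 7>4]
(C,R,Z): not NE [P1→B gives 11>9; P3→Y gives 8>5]

NE set: (B,P,Y), (B,R,Z)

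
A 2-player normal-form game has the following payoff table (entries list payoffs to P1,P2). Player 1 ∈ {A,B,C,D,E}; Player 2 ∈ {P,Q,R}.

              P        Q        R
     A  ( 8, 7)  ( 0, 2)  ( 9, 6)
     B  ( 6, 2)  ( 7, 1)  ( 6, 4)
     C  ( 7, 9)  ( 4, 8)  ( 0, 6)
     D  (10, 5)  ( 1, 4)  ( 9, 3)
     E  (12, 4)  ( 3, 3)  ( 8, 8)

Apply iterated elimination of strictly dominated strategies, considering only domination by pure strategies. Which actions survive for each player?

P2 drop Q (P beats it: A:7>2 B:2>1 C:9>8 D:5>4 E:4>3)
P1 drop B (A beats it: P:8>6 R:9>6)
P1 drop C (A beats it: P:8>7 R:9>0)
P1→{A,D,E} P2→{P,R}

IESDS → P1:{A,D,E} P2:{P,R}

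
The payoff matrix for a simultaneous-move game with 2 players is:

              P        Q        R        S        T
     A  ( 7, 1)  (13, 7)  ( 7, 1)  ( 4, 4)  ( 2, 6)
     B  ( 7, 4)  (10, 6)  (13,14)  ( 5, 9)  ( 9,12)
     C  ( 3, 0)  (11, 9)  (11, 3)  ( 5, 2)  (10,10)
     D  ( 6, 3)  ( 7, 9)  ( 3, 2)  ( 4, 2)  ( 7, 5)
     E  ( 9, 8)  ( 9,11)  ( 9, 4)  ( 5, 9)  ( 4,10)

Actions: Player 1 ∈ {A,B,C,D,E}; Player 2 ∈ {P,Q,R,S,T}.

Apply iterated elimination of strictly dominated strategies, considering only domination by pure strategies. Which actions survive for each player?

IESDS → P1:{A,B,C} P2:{Q,R,T}

P1 drop D (B beats it: P:7>6 Q:10>7 R:13>3 S:5>4 T:9>7)
P2 drop P (Q beats it: A:7>1 B:6>4 C:9>0 E:11>8)
P2 drop S (T beats it: A:6>4 B:12>9 C:10>2 E:10>9)
P1 drop E (B beats it: Q:10>9 R:13>9 T:9>4)
P1→{A,B,C} P2→{Q,R,T}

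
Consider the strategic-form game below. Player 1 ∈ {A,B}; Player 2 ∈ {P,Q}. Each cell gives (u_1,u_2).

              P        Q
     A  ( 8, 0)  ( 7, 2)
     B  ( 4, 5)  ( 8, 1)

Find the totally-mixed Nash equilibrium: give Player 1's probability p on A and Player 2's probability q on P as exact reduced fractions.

P1 indiff ⇒ q·8+(1-q)·7 = q·4+(1-q)·8 ⇒ q(4) = (1-q)(1) ⇒ q = 1/5
P2 indiff ⇒ p·0+(1-p)·5 = p·2+(1-p)·1 ⇒ p(-2) = (1-p)(-4) ⇒ p = 2/3

(p,q) = (2/3, 1/5)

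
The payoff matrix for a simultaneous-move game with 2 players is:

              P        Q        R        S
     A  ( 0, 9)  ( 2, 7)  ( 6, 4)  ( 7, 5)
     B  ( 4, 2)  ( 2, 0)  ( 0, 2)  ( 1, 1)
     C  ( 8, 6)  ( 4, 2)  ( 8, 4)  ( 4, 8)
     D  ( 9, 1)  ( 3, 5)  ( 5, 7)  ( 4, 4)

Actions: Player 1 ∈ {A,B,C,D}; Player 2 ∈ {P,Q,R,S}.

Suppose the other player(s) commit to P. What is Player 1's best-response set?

BR_1 = {D}

u_1(A vs P) = 0
u_1(B vs P) = 4
u_1(C vs P) = 8
u_1(D vs P) = 9
max payoff 9 at {D}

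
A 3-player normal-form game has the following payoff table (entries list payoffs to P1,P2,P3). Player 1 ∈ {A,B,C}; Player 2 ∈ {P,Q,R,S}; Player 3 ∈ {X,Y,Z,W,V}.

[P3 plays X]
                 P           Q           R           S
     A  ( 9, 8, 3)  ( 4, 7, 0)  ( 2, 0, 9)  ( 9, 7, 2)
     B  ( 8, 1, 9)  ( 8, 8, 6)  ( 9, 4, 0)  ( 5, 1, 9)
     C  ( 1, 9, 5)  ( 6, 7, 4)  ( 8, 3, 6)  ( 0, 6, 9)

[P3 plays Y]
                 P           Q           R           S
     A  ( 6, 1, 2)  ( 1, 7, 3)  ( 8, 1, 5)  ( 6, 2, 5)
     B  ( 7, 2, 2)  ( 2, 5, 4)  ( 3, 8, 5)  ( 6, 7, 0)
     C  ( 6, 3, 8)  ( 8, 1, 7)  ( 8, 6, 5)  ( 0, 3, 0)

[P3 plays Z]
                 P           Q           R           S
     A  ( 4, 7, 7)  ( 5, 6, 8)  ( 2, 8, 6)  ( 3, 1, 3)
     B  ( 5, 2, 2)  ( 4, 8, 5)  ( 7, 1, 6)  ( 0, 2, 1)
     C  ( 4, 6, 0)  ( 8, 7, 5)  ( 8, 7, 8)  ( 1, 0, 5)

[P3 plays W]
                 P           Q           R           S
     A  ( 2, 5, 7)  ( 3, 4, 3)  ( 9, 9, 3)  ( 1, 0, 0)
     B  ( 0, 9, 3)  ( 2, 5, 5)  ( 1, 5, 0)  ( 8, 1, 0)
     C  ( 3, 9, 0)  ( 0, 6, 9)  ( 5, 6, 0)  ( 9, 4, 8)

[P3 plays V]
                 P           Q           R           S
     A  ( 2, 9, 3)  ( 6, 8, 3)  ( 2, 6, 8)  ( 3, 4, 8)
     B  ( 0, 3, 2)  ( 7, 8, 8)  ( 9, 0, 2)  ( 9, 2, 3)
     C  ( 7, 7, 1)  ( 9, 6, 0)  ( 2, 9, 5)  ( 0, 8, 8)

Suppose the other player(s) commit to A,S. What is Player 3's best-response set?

u_3(X vs A,S) = 2
u_3(Y vs A,S) = 5
u_3(Z vs A,S) = 3
u_3(W vs A,S) = 0
u_3(V vs A,S) = 8
max payoff 8 at {V}

argmax u_3 = {V}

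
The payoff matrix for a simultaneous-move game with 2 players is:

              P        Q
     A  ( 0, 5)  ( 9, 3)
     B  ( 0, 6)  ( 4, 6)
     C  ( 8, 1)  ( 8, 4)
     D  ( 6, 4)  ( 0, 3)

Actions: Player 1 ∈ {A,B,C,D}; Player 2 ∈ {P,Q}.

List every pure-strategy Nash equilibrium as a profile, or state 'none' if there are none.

(A,P): not NE [P1→C gives 8>0]
(A,Q): not NE [P2→P gives 5>3]
(B,P): not NE [P1→C gives 8>0]
(B,Q): not NE [P1→A gives 9>4]
(C,P): not NE [P2→Q gives 4>1]
(C,Q): not NE [P1→A gives 9>8]
(D,P): not NE [P1→C gives 8>6]
(D,Q): not NE [P1→A gives 9>0; P2→P gives 4>3]

Equilibria: none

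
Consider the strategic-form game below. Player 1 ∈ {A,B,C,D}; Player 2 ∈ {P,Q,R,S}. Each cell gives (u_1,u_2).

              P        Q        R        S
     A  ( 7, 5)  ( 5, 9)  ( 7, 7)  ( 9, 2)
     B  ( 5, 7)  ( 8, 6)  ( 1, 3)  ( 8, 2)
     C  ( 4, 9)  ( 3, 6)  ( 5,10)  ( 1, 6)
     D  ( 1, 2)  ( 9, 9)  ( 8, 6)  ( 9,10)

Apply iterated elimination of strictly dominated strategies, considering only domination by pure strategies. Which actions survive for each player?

Remaining: P1:{A,B,D} P2:{P,Q,S}

P1 drop C (A beats it: P:7>4 Q:5>3 R:7>5 S:9>1)
P2 drop R (Q beats it: A:9>7 B:6>3 D:9>6)
P1→{A,B,D} P2→{P,Q,S}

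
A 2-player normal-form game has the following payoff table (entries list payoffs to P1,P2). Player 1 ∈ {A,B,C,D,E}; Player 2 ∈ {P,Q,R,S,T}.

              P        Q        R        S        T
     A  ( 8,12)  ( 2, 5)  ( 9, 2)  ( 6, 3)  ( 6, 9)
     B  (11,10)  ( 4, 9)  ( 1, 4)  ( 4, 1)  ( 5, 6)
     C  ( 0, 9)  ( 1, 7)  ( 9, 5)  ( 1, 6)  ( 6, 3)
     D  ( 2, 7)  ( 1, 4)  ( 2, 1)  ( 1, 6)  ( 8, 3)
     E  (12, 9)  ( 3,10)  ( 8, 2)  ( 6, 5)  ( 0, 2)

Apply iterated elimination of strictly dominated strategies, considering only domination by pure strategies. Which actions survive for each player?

P2 drop R (P beats it: A:12>2 B:10>4 C:9>5 D:7>1 E:9>2)
P2 drop S (P beats it: A:12>3 B:10>1 C:9>6 D:7>6 E:9>5)
P2 drop T (P beats it: A:12>9 B:10>6 C:9>3 D:7>3 E:9>2)
P1 drop A (B beats it: P:11>8 Q:4>2)
P1 drop C (B beats it: P:11>0 Q:4>1)
P1 drop D (B beats it: P:11>2 Q:4>1)
P1→{B,E} P2→{P,Q}

Survivors P1:{B,E} P2:{P,Q}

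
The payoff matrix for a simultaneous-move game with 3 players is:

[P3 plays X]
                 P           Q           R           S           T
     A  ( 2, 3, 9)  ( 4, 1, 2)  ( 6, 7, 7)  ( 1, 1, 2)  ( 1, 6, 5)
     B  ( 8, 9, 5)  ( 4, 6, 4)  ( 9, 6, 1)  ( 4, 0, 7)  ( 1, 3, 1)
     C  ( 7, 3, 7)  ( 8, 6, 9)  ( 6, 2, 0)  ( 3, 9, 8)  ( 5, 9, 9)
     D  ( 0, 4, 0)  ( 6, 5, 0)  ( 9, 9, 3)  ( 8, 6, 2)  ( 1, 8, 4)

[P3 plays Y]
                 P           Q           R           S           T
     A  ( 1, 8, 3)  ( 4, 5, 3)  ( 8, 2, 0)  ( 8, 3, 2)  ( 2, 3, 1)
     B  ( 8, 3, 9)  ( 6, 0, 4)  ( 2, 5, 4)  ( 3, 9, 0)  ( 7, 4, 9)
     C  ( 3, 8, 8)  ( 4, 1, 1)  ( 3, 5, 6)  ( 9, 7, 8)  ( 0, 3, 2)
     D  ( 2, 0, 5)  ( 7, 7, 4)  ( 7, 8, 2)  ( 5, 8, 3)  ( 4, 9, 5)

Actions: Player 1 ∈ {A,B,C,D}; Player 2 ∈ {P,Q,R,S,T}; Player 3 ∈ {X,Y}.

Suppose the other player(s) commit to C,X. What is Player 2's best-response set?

u_2(P vs C,X) = 3
u_2(Q vs C,X) = 6
u_2(R vs C,X) = 2
u_2(S vs C,X) = 9
u_2(T vs C,X) = 9
max payoff 9 at {S,T}

BR_2 = {S,T}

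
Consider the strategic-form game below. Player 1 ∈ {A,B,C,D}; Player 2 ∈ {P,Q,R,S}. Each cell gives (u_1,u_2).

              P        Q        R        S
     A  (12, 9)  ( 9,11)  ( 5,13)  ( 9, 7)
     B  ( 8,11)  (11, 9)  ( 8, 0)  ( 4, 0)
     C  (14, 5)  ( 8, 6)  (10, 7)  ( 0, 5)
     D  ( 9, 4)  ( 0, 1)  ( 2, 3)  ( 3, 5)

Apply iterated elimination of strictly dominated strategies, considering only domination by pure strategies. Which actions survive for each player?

P1 drop D (A beats it: P:12>9 Q:9>0 R:5>2 S:9>3)
P2 drop S (Q beats it: A:11>7 B:9>0 C:6>5)
P1→{A,B,C} P2→{P,Q,R}

Survivors P1:{A,B,C} P2:{P,Q,R}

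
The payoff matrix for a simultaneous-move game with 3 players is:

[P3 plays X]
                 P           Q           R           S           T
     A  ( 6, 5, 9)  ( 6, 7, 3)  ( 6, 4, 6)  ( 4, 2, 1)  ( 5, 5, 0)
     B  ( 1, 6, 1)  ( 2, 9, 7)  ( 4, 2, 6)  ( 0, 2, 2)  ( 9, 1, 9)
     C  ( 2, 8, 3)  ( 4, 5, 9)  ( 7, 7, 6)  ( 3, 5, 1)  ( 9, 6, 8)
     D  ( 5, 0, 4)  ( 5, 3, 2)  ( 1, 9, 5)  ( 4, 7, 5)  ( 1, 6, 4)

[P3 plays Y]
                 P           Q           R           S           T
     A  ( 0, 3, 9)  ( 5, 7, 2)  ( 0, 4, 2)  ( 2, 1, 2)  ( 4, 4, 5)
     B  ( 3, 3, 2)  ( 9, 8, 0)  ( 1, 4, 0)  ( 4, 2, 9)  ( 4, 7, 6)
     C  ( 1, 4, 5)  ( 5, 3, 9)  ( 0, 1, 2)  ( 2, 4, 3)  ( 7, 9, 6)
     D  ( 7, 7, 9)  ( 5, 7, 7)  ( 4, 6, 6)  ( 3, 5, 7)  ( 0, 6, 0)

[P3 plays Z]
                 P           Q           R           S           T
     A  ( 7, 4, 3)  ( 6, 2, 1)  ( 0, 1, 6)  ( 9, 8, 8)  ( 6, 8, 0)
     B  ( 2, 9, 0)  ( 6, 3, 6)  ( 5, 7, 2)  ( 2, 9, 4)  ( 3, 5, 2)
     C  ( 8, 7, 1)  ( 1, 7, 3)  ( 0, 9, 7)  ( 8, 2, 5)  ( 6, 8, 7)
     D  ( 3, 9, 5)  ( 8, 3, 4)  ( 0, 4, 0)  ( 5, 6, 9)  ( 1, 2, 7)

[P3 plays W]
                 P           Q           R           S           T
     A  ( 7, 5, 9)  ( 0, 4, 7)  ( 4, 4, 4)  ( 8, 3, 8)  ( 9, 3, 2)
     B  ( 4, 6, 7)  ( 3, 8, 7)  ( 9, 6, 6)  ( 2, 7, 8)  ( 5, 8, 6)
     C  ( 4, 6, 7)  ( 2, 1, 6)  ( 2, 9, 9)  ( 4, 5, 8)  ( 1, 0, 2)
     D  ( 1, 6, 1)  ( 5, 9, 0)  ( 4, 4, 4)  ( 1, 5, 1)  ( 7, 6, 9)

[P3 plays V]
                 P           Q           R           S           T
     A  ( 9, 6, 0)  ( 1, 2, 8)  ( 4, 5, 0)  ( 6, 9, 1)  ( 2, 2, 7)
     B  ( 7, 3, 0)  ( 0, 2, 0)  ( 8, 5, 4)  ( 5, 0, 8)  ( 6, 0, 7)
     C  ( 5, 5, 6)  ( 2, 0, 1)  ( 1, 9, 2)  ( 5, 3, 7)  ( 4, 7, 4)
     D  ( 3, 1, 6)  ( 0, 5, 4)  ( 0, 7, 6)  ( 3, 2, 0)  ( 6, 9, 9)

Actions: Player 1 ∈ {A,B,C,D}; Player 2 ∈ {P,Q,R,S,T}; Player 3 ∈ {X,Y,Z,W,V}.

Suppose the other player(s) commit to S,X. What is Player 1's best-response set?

u_1(A vs S,X) = 4
u_1(B vs S,X) = 0
u_1(C vs S,X) = 3
u_1(D vs S,X) = 4
max payoff 4 at {A,D}

BR_1 = {A,D}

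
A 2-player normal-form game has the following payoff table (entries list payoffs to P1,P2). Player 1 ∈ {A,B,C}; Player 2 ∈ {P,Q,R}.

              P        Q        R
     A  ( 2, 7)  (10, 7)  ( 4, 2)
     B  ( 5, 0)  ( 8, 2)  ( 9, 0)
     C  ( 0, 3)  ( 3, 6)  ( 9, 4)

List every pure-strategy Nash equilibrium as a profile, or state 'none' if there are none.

NE set: (A,Q)

(A,P): not NE [P1→B gives 5>2]
(A,Q): NE
(A,R): not NE [P1→C gives 9>4; P2→Q gives 7>2]
(B,P): not NE [P2→Q gives 2>0]
(B,Q): not NE [P1→A gives 10>8]
(B,R): not NE [P2→Q gives 2>0]
(C,P): not NE [P1→B gives 5>0; P2→Q gives 6>3]
(C,Q): not NE [P1→A gives 10>3]
(C,R): not NE [P2→Q gives 6>4]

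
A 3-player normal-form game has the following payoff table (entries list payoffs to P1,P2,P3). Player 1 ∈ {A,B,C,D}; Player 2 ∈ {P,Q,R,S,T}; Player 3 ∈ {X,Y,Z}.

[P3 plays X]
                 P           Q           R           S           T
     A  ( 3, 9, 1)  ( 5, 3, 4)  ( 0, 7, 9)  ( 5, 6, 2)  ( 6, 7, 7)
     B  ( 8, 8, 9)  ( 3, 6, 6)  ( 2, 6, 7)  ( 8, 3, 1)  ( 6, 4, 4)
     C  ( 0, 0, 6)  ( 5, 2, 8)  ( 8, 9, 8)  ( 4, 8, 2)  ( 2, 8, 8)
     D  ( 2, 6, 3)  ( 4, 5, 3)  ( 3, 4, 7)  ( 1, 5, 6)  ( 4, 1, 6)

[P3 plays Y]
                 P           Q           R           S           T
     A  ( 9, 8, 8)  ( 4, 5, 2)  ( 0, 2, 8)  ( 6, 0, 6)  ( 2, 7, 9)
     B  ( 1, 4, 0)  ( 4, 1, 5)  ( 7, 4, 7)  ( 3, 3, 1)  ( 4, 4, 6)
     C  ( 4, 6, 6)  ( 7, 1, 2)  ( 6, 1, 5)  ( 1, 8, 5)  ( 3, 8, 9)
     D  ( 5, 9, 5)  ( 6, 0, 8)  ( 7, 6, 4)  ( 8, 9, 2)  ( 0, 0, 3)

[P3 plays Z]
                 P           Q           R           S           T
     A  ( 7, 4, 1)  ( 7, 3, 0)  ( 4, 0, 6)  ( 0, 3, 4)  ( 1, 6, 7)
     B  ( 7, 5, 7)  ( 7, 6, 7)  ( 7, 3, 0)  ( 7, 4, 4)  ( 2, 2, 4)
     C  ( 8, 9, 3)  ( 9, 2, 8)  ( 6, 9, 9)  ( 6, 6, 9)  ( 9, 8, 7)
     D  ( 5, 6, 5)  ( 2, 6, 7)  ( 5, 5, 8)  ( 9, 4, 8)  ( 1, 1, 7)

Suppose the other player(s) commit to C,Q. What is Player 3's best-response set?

P3 best: {X,Z}

u_3(X vs C,Q) = 8
u_3(Y vs C,Q) = 2
u_3(Z vs C,Q) = 8
max payoff 8 at {X,Z}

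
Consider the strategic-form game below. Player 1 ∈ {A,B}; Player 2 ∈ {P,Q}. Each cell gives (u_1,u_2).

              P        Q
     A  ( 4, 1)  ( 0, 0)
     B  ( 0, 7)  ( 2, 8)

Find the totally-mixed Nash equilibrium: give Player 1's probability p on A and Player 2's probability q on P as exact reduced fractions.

P1 mixes 1/2 on A; P2 mixes 1/3 on P

P1 indiff ⇒ q·4+(1-q)·0 = q·0+(1-q)·2 ⇒ q(4) = (1-q)(2) ⇒ q = 1/3
P2 indiff ⇒ p·1+(1-p)·7 = p·0+(1-p)·8 ⇒ p(1) = (1-p)(1) ⇒ p = 1/2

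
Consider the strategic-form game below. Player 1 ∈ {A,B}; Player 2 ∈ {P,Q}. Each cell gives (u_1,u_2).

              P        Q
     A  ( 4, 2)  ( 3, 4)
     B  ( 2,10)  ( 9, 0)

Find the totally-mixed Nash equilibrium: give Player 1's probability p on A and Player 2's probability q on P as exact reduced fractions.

P1 indiff ⇒ q·4+(1-q)·3 = q·2+(1-q)·9 ⇒ q(2) = (1-q)(6) ⇒ q = 3/4
P2 indiff ⇒ p·2+(1-p)·10 = p·4+(1-p)·0 ⇒ p(-2) = (1-p)(-10) ⇒ p = 5/6

P1 mixes 5/6 on A; P2 mixes 3/4 on P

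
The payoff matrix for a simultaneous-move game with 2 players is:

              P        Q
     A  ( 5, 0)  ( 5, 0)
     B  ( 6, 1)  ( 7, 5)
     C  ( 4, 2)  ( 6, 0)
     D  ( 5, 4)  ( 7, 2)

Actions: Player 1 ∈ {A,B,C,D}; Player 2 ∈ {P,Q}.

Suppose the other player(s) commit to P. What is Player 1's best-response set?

u_1(A vs P) = 5
u_1(B vs P) = 6
u_1(C vs P) = 4
u_1(D vs P) = 5
max payoff 6 at {B}

P1 best: {B}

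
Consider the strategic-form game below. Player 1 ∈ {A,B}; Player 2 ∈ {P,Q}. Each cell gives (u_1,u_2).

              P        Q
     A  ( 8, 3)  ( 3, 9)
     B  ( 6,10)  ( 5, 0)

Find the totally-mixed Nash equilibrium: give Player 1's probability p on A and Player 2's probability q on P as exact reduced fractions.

P1 indiff ⇒ q·8+(1-q)·3 = q·6+(1-q)·5 ⇒ q(2) = (1-q)(2) ⇒ q = 1/2
P2 indiff ⇒ p·3+(1-p)·10 = p·9+(1-p)·0 ⇒ p(-6) = (1-p)(-10) ⇒ p = 5/8

P1 mixes 5/8 on A; P2 mixes 1/2 on P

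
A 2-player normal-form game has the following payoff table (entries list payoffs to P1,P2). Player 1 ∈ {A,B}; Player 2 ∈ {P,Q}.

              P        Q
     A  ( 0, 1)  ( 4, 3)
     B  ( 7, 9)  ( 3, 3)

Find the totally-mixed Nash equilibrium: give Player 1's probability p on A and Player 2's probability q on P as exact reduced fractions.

P1 indiff ⇒ q·0+(1-q)·4 = q·7+(1-q)·3 ⇒ q(-7) = (1-q)(-1) ⇒ q = 1/8
P2 indiff ⇒ p·1+(1-p)·9 = p·3+(1-p)·3 ⇒ p(-2) = (1-p)(-6) ⇒ p = 3/4

P1 mixes 3/4 on A; P2 mixes 1/8 on P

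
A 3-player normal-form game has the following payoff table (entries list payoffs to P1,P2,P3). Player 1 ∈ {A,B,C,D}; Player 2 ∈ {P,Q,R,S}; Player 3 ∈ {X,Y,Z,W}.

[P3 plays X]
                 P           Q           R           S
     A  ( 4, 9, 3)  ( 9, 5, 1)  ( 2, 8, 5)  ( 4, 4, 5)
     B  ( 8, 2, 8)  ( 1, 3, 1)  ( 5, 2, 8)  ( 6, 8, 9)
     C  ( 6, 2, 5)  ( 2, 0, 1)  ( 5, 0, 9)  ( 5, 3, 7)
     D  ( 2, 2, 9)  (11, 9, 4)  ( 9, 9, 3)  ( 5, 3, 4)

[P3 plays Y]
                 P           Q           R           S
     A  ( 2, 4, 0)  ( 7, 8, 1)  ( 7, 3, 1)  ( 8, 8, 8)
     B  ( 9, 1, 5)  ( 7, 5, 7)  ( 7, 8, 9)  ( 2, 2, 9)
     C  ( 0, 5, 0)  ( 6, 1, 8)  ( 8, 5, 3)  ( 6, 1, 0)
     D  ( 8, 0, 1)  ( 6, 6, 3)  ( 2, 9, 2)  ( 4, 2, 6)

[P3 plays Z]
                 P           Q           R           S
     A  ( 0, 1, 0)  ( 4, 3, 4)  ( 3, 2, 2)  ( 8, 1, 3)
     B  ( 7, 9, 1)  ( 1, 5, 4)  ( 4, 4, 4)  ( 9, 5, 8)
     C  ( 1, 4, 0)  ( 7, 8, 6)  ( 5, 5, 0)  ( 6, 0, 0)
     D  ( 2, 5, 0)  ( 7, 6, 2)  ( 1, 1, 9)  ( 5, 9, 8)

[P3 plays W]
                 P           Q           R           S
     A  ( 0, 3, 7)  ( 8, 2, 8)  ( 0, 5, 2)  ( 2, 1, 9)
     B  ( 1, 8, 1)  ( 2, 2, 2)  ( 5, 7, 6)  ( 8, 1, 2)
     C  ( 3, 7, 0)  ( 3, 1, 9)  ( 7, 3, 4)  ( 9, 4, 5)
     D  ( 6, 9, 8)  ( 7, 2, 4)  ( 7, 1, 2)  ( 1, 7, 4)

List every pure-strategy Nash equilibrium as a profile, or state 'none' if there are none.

NE set: (B,S,X), (D,Q,X)

(A,P,X): not NE [P1→B gives 8>4; P3→W gives 7>3]
(A,P,Y): not NE [P1→B gives 9>2; P2→S gives 8>4; P3→W gives 7>0]
(A,P,Z): not NE [P1→B gives 7>0; P2→Q gives 3>1; P3→W gives 7>0]
(A,P,W): not NE [P1→D gives 6>0; P2→R gives 5>3]
(A,Q,X): not NE [P1→D gives 11>9; P2→P gives 9>5; P3→W gives 8>1]
(A,Q,Y): not NE [P3→W gives 8>1]
(A,Q,Z): not NE [P1→D gives 7>4; P3→W gives 8>4]
(A,Q,W): not NE [P2→R gives 5>2]
(A,R,X): not NE [P1→D gives 9>2; P2→P gives 9>8]
(A,R,Y): not NE [P1→C gives 8>7; P2→S gives 8>3; P3→X gives 5>1]
(A,R,Z): not NE [P1→C gives 5>3; P2→Q gives 3>2; P3→X gives 5>2]
(A,R,W): not NE [P1→D gives 7>0; P3→X gives 5>2]
(A,S,X): not NE [P1→B gives 6>4; P2→P gives 9>4; P3→W gives 9>5]
(A,S,Y): not NE [P3→W gives 9>8]
(A,S,Z): not NE [P1→B gives 9>8; P2→Q gives 3>1; P3→W gives 9>3]
(A,S,W): not NE [P1→C gives 9>2; P2→R gives 5>1]
(B,P,X): not NE [P2→S gives 8>2]
(B,P,Y): not NE [P2→R gives 8>1; P3→X gives 8>5]
(B,P,Z): not NE [P3→X gives 8>1]
(B,P,W): not NE [P1→D gives 6>1; P3→X gives 8>1]
(B,Q,X): not NE [P1→D gives 11>1; P2→S gives 8>3; P3→Y gives 7>1]
(B,Q,Y): not NE [P2→R gives 8>5]
(B,Q,Z): not NE [P1→D gives 7>1; P2→P gives 9>5; P3→Y gives 7>4]
(B,Q,W): not NE [P1→A gives 8>2; P2→P gives 8>2; P3→Y gives 7>2]
(B,R,X): not NE [P1→D gives 9>5; P2→S gives 8>2; P3→Y gives 9>8]
(B,R,Y): not NE [P1→C gives 8>7]
(B,R,Z): not NE [P1→C gives 5>4; P2→P gives 9>4; P3→Y gives 9>4]
(B,R,W): not NE [P1→D gives 7>5; P2→P gives 8>7; P3→Y gives 9>6]
(B,S,X): NE
(B,S,Y): not NE [P1→A gives 8>2; P2→R gives 8>2]
(B,S,Z): not NE [P2→P gives 9>5; P3→Y gives 9>8]
(B,S,W): not NE [P1→C gives 9>8; P2→P gives 8>1; P3→Y gives 9>2]
(C,P,X): not NE [P1→B gives 8>6; P2→S gives 3>2]
(C,P,Y): not NE [P1→B gives 9>0; P3→X gives 5>0]
(C,P,Z): not NE [P1→B gives 7>1; P2→Q gives 8>4; P3→X gives 5>0]
(C,P,W): not NE [P1→D gives 6>3; P3→X gives 5>0]
(C,Q,X): not NE [P1→D gives 11>2; P2→S gives 3>0; P3→W gives 9>1]
(C,Q,Y): not NE [P1→B gives 7>6; P2→R gives 5>1; P3→W gives 9>8]
(C,Q,Z): not NE [P3→W gives 9>6]
(C,Q,W): not NE [P1→A gives 8>3; P2→P gives 7>1]
(C,R,X): not NE [P1→D gives 9>5; P2→S gives 3>0]
(C,R,Y): not NE [P3→X gives 9>3]
(C,R,Z): not NE [P2→Q gives 8>5; P3→X gives 9>0]
(C,R,W): not NE [P2→P gives 7>3; P3→X gives 9>4]
(C,S,X): not NE [P1→B gives 6>5]
(C,S,Y): not NE [P1→A gives 8>6; P2→R gives 5>1; P3→X gives 7>0]
(C,S,Z): not NE [P1→B gives 9>6; P2→Q gives 8>0; P3→X gives 7>0]
(C,S,W): not NE [P2→P gives 7>4; P3→X gives 7>5]
(D,P,X): not NE [P1→B gives 8>2; P2→R gives 9>2]
(D,P,Y): not NE [P1→B gives 9>8; P2→R gives 9>0; P3→X gives 9>1]
(D,P,Z): not NE [P1→B gives 7>2; P2→S gives 9>5; P3→X gives 9>0]
(D,P,W): not NE [P3→X gives 9>8]
(D,Q,X): NE
(D,Q,Y): not NE [P1→B gives 7>6; P2→R gives 9>6; P3→W gives 4>3]
(D,Q,Z): not NE [P2→S gives 9>6; P3→W gives 4>2]
(D,Q,W): not NE [P1→A gives 8>7; P2→P gives 9>2]
(D,R,X): not NE [P3→Z gives 9>3]
(D,R,Y): not NE [P1→C gives 8>2; P3→Z gives 9>2]
(D,R,Z): not NE [P1→C gives 5>1; P2→S gives 9>1]
(D,R,W): not NE [P2→P gives 9>1; P3→Z gives 9>2]
(D,S,X): not NE [P1→B gives 6>5; P2→R gives 9>3; P3→Z gives 8>4]
(D,S,Y): not NE [P1→A gives 8>4; P2→R gives 9>2; P3→Z gives 8>6]
(D,S,Z): not NE [P1→B gives 9>5]
(D,S,W): not NE [P1→C gives 9>1; P2→P gives 9>7; P3→Z gives 8>4]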